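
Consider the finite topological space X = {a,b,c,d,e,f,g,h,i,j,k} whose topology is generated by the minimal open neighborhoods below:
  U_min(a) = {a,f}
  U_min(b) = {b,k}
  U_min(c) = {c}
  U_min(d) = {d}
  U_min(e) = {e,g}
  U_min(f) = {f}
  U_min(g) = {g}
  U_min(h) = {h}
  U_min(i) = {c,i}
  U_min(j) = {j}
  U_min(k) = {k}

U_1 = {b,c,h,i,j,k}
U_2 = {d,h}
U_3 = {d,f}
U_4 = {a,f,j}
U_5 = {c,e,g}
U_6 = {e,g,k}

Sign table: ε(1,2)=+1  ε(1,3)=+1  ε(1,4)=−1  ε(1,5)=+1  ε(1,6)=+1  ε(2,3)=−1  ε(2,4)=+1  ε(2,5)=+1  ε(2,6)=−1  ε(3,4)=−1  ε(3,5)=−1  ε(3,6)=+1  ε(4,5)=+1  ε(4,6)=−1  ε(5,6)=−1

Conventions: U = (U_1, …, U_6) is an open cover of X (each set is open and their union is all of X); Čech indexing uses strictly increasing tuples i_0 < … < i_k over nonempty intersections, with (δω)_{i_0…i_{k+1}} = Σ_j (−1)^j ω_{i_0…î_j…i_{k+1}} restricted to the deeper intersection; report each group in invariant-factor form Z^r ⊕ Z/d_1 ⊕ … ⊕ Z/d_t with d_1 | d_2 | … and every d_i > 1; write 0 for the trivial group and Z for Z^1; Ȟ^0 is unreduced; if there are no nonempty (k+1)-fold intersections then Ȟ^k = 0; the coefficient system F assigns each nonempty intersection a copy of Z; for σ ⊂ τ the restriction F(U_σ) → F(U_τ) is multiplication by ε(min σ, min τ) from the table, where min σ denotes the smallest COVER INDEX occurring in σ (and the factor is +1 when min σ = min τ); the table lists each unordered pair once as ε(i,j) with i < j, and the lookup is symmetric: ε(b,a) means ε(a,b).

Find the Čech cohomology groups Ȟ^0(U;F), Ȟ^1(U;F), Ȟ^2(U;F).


Ȟ^0(U;F) ≅ 0; Ȟ^1(U;F) ≅ Z ⊕ Z/2; Ȟ^2(U;F) ≅ 0

nerve of the cover:
  U12={h} U14={j} U15={c} U16={k} U23={d} U34={f} U56={e,g}
C dims 6,7; δ0: rk 6, SNF 1^5·2
Ȟ^0 = (6 − 6) − 0 = 0, so Ȟ^0 ≅ 0
Ȟ^1 = (7 − 0) − 6 = 1 plus torsion [2], so Ȟ^1 ≅ Z ⊕ Z/2
Ȟ^2 = (0 − 0) − 0 = 0, so Ȟ^2 ≅ 0


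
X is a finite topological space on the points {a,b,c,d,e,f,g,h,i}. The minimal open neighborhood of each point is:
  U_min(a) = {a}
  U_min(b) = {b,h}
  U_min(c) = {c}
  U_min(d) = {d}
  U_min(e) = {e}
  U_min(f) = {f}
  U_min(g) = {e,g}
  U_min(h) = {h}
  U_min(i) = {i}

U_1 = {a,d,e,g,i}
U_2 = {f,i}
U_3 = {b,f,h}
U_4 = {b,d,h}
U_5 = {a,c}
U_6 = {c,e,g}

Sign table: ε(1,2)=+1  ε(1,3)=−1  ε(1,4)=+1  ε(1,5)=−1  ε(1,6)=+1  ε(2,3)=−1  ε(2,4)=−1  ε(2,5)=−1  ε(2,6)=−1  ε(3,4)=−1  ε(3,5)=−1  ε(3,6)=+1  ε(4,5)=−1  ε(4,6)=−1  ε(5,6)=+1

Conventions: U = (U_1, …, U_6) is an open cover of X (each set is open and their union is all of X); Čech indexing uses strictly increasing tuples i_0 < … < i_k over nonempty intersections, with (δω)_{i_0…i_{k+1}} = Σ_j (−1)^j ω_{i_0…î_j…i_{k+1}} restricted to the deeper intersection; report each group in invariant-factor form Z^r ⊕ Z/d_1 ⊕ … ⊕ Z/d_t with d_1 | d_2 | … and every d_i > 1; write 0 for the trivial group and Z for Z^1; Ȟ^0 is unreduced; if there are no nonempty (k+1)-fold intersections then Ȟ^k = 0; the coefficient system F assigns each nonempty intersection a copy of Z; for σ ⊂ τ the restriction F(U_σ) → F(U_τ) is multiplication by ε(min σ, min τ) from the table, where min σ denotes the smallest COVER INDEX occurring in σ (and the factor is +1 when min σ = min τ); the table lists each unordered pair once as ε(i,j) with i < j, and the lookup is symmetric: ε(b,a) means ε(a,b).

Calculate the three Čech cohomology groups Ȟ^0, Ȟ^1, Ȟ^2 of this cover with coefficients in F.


intersection data:
  U12={i} U14={d} U15={a} U16={e,g} U23={f} U34={b,h} U56={c}
C dims 6,7; δ0: rk 6, SNF 1^5·2
Ȟ^0 = (6 − 6) − 0 = 0, so Ȟ^0 ≅ 0
Ȟ^1 = (7 − 0) − 6 = 1 plus torsion [2], so Ȟ^1 ≅ Z ⊕ Z/2
Ȟ^2 = (0 − 0) − 0 = 0, so Ȟ^2 ≅ 0

Ȟ^0(U;F) ≅ 0; Ȟ^1(U;F) ≅ Z ⊕ Z/2; Ȟ^2(U;F) ≅ 0


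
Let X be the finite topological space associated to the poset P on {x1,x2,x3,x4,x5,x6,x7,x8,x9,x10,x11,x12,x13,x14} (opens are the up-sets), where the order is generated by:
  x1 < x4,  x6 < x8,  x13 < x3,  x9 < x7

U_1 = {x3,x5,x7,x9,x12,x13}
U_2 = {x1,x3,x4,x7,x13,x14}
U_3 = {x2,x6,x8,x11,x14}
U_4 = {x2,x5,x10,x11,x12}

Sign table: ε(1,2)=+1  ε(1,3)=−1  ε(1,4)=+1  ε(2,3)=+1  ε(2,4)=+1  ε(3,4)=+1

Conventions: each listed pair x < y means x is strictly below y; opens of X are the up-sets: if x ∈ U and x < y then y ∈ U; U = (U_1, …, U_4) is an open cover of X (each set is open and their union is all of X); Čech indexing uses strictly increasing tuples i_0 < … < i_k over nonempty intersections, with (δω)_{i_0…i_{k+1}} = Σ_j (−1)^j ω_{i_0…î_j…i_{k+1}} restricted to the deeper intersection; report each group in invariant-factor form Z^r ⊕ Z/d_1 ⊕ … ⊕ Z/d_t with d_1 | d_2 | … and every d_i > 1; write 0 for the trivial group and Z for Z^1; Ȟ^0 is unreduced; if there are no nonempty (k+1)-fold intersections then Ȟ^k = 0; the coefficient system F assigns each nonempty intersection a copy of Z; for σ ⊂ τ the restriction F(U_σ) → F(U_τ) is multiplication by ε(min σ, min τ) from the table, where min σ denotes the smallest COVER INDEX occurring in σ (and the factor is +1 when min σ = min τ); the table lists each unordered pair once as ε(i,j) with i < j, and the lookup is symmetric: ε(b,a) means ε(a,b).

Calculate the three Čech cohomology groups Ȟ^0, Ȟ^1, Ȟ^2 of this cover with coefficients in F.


Ȟ^0(U;F) ≅ Z; Ȟ^1(U;F) ≅ Z; Ȟ^2(U;F) ≅ 0

cover nerve:
  U12={x3,x7,x13} U14={x5,x12} U23={x14} U34={x2,x11}
C dims 4,4; δ0: rk 3, SNF 1^3
Ȟ^0: (4−3)−0=1 ⇒ Z
Ȟ^1: (4−0)−3=1 ⇒ Z
Ȟ^2: (0−0)−0=0 ⇒ 0


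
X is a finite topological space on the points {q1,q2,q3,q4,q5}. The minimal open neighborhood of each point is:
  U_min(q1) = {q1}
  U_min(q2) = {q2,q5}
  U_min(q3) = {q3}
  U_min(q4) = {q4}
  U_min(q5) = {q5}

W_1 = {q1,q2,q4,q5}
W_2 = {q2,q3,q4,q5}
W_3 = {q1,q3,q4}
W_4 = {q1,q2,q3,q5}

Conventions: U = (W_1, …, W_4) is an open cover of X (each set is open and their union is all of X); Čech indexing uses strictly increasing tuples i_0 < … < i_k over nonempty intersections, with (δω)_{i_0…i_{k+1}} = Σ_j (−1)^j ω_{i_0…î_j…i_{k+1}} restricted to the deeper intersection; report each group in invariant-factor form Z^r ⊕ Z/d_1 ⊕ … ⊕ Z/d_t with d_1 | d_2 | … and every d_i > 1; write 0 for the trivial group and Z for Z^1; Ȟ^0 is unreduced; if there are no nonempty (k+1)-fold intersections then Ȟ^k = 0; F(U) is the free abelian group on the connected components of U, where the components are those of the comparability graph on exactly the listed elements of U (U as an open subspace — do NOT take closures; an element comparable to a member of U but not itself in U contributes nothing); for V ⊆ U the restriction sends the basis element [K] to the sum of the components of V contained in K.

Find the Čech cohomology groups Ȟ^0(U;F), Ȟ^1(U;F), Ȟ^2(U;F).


Ȟ^0 = Z^4,  Ȟ^1 = 0,  Ȟ^2 = 0

nonempty intersections:
  W12={q2,q4,q5} W13={q1,q4} W14={q1,q2,q5} W23={q3,q4} W24={q2,q3,q5} W34={q1,q3}
  W123={q4} W124={q2,q5} W134={q1} W234={q3}
components per intersection:
  W1: {q1} {q2,q5} {q4}
  W2: {q2,q5} {q3} {q4}
  W3: {q1} {q3} {q4}
  W4: {q1} {q2,q5} {q3}
  W12: {q2,q5} {q4}
  W13: {q1} {q4}
  W14: {q1} {q2,q5}
  W23: {q3} {q4}
  W24: {q2,q5} {q3}
  W34: {q1} {q3}
  W123: {q4}
  W124: {q2,q5}
  W134: {q1}
  W234: {q3}
C dims 12,12,4; δ0: rk 8, SNF 1^8; δ1: rk 4, SNF 1^4
Ȟ^0: (12−8)−0=4 ⇒ Z^4
Ȟ^1: (12−4)−8=0 ⇒ 0
Ȟ^2: (4−0)−4=0 ⇒ 0


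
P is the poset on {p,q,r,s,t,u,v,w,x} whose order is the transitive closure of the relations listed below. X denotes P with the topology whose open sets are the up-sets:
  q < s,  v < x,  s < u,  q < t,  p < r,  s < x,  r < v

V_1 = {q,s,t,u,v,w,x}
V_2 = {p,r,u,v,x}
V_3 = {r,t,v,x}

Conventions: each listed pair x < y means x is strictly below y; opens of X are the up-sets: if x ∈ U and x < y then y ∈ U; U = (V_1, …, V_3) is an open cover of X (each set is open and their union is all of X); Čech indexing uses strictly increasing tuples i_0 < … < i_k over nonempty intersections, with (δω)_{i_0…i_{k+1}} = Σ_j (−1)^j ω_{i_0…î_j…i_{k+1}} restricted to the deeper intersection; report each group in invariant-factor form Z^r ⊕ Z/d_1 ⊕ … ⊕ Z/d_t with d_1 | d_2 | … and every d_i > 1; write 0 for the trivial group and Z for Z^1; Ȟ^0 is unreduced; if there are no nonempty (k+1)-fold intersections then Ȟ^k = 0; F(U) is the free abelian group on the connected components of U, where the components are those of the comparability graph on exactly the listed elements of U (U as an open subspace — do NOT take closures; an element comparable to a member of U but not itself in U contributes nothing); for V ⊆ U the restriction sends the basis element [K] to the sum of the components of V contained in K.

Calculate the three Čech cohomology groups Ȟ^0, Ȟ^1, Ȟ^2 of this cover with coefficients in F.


Ȟ^0(U;F) ≅ Z^2, Ȟ^1(U;F) ≅ 0 and Ȟ^2(U;F) ≅ 0

nerve of the cover:
  V12={u,v,x} V13={t,v,x} V23={r,v,x}
  V123={v,x}
components per intersection:
  V1: {q,s,t,u,v,x} {w}
  V2: {p,r,v,x} {u}
  V3: {r,v,x} {t}
  V12: {u} {v,x}
  V13: {t} {v,x}
  V23: {r,v,x}
  V123: {v,x}
C dims 6,5,1; δ0: rk 4, SNF 1^4; δ1: rk 1, SNF 1^1
Ȟ^0 = (6 − 4) − 0 = 2, so Ȟ^0 ≅ Z^2
Ȟ^1 = (5 − 1) − 4 = 0, so Ȟ^1 ≅ 0
Ȟ^2 = (1 − 0) − 1 = 0, so Ȟ^2 ≅ 0


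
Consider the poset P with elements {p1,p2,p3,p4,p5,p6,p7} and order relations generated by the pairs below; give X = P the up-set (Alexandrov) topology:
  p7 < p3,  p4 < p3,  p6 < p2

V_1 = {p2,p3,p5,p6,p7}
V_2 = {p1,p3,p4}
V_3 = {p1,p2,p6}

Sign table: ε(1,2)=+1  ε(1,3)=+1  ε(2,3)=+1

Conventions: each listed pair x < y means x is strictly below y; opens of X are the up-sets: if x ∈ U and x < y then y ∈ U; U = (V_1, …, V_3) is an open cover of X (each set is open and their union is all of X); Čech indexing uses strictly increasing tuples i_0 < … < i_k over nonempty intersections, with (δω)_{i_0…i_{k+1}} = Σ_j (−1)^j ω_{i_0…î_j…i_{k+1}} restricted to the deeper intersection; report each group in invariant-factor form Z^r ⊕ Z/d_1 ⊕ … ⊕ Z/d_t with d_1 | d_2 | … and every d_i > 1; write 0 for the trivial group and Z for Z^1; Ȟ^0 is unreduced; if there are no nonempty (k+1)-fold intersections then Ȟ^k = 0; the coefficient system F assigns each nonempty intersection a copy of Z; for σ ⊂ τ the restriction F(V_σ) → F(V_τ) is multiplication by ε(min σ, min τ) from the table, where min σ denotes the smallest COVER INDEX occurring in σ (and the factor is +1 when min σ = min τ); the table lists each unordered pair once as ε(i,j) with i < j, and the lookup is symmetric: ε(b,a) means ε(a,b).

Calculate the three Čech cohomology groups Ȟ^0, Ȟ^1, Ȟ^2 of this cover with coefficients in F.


cover nerve:
  V12={p3} V13={p2,p6} V23={p1}
C dims 3,3; δ0: rk 2, SNF 1^2
Ȟ^0: (3−2)−0=1 ⇒ Z
Ȟ^1: (3−0)−2=1 ⇒ Z
Ȟ^2: (0−0)−0=0 ⇒ 0

Ȟ^0 = Z, Ȟ^1 = Z, Ȟ^2 = 0


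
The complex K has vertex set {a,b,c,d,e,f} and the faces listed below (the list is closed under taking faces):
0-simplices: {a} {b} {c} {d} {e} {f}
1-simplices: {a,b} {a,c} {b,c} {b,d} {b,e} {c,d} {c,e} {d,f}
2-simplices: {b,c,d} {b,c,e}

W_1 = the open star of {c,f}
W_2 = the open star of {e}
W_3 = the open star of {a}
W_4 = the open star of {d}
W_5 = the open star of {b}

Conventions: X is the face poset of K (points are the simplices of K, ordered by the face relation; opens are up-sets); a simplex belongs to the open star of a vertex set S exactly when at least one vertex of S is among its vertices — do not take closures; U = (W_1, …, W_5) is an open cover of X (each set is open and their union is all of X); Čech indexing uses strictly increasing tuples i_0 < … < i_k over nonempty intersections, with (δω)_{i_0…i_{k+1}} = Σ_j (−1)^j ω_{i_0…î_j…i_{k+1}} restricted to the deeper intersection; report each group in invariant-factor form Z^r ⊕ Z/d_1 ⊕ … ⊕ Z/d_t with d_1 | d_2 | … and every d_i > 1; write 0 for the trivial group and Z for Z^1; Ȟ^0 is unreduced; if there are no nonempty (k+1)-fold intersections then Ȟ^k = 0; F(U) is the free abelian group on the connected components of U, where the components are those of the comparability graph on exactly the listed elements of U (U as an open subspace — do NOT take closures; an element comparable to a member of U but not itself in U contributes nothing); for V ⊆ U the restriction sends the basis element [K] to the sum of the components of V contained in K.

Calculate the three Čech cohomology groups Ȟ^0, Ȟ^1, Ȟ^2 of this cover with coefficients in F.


nonempty intersections:
  W1={{c},{f},{a,c},{b,c},{c,d},{c,e},{d,f},{b,c,d},{b,c,e}} W2={{e},{b,e},{c,e},{b,c,e}} W3={{a},{a,b},{a,c}} W4={{d},{b,d},{c,d},{d,f},{b,c,d}} W5={{b},{a,b},{b,c},{b,d},{b,e},{b,c,d},{b,c,e}}
  W12={{c,e},{b,c,e}} W13={{a,c}} W14={{c,d},{d,f},{b,c,d}} W15={{b,c},{b,c,d},{b,c,e}} W25={{b,e},{b,c,e}} W35={{a,b}} W45={{b,d},{b,c,d}}
  W125={{b,c,e}} W145={{b,c,d}}
components per intersection:
  W1: {{c},{a,c},{b,c},{c,d},{c,e},{b,c,d},{b,c,e}} {{f},{d,f}}
  W2: {{e},{b,e},{c,e},{b,c,e}}
  W3: {{a},{a,b},{a,c}}
  W4: {{d},{b,d},{c,d},{d,f},{b,c,d}}
  W5: {{b},{a,b},{b,c},{b,d},{b,e},{b,c,d},{b,c,e}}
  W12: {{c,e},{b,c,e}}
  W13: {{a,c}}
  W14: {{c,d},{b,c,d}} {{d,f}}
  W15: {{b,c},{b,c,d},{b,c,e}}
  W25: {{b,e},{b,c,e}}
  W35: {{a,b}}
  W45: {{b,d},{b,c,d}}
  W125: {{b,c,e}}
  W145: {{b,c,d}}
C dims 6,8,2; δ0: rk 5, SNF 1^5; δ1: rk 2, SNF 1^2
Ȟ^0: (6−5)−0=1 ⇒ Z
Ȟ^1: (8−2)−5=1 ⇒ Z
Ȟ^2: (2−0)−2=0 ⇒ 0

Ȟ^0 ≅ Z, Ȟ^1 ≅ Z, Ȟ^2 ≅ 0


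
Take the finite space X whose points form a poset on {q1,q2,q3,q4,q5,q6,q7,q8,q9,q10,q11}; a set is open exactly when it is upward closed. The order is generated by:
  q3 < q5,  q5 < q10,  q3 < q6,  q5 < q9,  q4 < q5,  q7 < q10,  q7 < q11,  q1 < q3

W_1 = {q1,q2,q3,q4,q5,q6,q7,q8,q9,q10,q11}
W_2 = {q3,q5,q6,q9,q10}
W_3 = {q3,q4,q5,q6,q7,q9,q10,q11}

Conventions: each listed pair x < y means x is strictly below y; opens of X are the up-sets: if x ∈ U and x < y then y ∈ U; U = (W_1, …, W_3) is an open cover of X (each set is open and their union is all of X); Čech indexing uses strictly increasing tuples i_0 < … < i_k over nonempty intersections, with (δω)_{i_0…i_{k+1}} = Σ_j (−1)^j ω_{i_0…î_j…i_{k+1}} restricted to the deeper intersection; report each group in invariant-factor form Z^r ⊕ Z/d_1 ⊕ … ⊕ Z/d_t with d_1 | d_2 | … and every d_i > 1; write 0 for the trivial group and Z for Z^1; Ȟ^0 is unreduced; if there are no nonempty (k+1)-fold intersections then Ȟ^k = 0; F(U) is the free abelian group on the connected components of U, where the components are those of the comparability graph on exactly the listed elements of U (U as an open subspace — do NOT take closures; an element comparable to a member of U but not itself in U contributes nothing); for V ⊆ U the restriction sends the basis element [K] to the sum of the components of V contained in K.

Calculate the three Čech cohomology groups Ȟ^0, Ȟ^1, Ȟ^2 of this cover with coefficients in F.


Ȟ^0 = Z^3, Ȟ^1 = 0, Ȟ^2 = 0

nerve of the cover:
  W12={q3,q5,q6,q9,q10} W13={q3,q4,q5,q6,q7,q9,q10,q11} W23={q3,q5,q6,q9,q10}
  W123={q3,q5,q6,q9,q10}
components per intersection:
  W1: {q1,q3,q4,q5,q6,q7,q9,q10,q11} {q2} {q8}
  W2: {q3,q5,q6,q9,q10}
  W3: {q3,q4,q5,q6,q7,q9,q10,q11}
  W12: {q3,q5,q6,q9,q10}
  W13: {q3,q4,q5,q6,q7,q9,q10,q11}
  W23: {q3,q5,q6,q9,q10}
  W123: {q3,q5,q6,q9,q10}
C dims 5,3,1; δ0: rk 2, SNF 1^2; δ1: rk 1, SNF 1^1
Ȟ^0 = (5 − 2) − 0 = 3, so Ȟ^0 ≅ Z^3
Ȟ^1 = (3 − 1) − 2 = 0, so Ȟ^1 ≅ 0
Ȟ^2 = (1 − 0) − 1 = 0, so Ȟ^2 ≅ 0


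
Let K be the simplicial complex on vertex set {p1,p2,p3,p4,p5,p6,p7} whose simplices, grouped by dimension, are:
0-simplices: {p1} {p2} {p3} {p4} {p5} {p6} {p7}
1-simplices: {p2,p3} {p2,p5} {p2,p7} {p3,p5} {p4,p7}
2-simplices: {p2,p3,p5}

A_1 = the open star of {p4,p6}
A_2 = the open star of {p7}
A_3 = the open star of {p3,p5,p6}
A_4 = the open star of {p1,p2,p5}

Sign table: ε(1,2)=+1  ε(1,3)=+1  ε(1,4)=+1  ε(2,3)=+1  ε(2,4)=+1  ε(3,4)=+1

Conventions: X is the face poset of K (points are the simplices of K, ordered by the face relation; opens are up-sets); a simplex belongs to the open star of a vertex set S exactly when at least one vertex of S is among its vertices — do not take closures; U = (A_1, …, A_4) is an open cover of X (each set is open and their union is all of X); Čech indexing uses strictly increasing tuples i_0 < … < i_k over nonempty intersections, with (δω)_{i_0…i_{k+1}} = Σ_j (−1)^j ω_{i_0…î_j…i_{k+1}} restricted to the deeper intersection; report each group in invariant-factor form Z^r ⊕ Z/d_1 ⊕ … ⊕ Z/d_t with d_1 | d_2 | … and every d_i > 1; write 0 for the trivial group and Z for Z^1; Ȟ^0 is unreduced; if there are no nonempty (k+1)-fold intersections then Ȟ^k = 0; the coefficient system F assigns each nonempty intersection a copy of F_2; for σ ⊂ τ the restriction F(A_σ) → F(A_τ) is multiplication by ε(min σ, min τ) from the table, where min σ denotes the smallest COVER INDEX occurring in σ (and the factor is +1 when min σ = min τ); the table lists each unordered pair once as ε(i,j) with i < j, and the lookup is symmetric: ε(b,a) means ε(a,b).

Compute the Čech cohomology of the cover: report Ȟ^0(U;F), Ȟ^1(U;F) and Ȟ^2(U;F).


nonempty overlaps:
  A1={{p4},{p6},{p4,p7}} A2={{p7},{p2,p7},{p4,p7}} A3={{p3},{p5},{p6},{p2,p3},{p2,p5},{p3,p5},{p2,p3,p5}} A4={{p1},{p2},{p5},{p2,p3},{p2,p5},{p2,p7},{p3,p5},{p2,p3,p5}}
  A12={{p4,p7}} A13={{p6}} A24={{p2,p7}} A34={{p5},{p2,p3},{p2,p5},{p3,p5},{p2,p3,p5}}
C dims 4,4; δ0: rk_F2 3
degree 0: 4−3−0 = 1 → Ȟ^0 ≅ Z/2
degree 1: 4−0−3 = 1 → Ȟ^1 ≅ Z/2
degree 2: 0−0−0 = 0 → Ȟ^2 ≅ 0

Ȟ^0 = Z/2,  Ȟ^1 = Z/2,  Ȟ^2 = 0


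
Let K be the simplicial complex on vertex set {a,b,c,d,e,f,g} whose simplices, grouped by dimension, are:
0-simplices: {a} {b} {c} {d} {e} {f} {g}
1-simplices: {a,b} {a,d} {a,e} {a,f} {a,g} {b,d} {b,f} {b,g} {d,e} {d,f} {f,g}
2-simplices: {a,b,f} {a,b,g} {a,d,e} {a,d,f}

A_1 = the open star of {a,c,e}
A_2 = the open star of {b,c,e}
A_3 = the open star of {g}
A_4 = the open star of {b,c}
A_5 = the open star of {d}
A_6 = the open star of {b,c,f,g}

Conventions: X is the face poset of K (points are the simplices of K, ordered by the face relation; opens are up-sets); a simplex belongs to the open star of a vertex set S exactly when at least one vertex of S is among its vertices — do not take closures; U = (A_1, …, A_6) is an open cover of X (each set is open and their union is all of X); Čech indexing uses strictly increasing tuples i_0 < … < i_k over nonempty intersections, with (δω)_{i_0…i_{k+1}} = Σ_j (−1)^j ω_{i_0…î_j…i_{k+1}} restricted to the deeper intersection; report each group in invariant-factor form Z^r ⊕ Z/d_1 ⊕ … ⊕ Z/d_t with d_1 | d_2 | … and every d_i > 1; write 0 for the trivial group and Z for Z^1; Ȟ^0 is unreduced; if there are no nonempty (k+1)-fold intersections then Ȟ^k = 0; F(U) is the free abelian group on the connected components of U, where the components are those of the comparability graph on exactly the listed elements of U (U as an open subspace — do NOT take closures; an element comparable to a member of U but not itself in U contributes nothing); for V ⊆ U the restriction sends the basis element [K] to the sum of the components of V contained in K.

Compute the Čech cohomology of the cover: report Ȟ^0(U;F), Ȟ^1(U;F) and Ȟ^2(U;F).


nerve simplices:
  A1={{a},{c},{e},{a,b},{a,d},{a,e},{a,f},{a,g},{d,e},{a,b,f},{a,b,g},{a,d,e},{a,d,f}} A2={{b},{c},{e},{a,b},{a,e},{b,d},{b,f},{b,g},{d,e},{a,b,f},{a,b,g},{a,d,e}} A3={{g},{a,g},{b,g},{f,g},{a,b,g}} A4={{b},{c},{a,b},{b,d},{b,f},{b,g},{a,b,f},{a,b,g}} A5={{d},{a,d},{b,d},{d,e},{d,f},{a,d,e},{a,d,f}} A6={{b},{c},{f},{g},{a,b},{a,f},{a,g},{b,d},{b,f},{b,g},{d,f},{f,g},{a,b,f},{a,b,g},{a,d,f}}
  A12={{c},{e},{a,b},{a,e},{d,e},{a,b,f},{a,b,g},{a,d,e}} A13={{a,g},{a,b,g}} A14={{c},{a,b},{a,b,f},{a,b,g}} A15={{a,d},{d,e},{a,d,e},{a,d,f}} A16={{c},{a,b},{a,f},{a,g},{a,b,f},{a,b,g},{a,d,f}} A23={{b,g},{a,b,g}} A24={{b},{c},{a,b},{b,d},{b,f},{b,g},{a,b,f},{a,b,g}} A25={{b,d},{d,e},{a,d,e}} A26={{b},{c},{a,b},{b,d},{b,f},{b,g},{a,b,f},{a,b,g}} A34={{b,g},{a,b,g}} A36={{g},{a,g},{b,g},{f,g},{a,b,g}} A45={{b,d}} A46={{b},{c},{a,b},{b,d},{b,f},{b,g},{a,b,f},{a,b,g}} A56={{b,d},{d,f},{a,d,f}}
  A123={{a,b,g}} A124={{c},{a,b},{a,b,f},{a,b,g}} A125={{d,e},{a,d,e}} A126={{c},{a,b},{a,b,f},{a,b,g}} A134={{a,b,g}} A136={{a,g},{a,b,g}} A146={{c},{a,b},{a,b,f},{a,b,g}} A156={{a,d,f}} A234={{b,g},{a,b,g}} A236={{b,g},{a,b,g}} A245={{b,d}} A246={{b},{c},{a,b},{b,d},{b,f},{b,g},{a,b,f},{a,b,g}} A256={{b,d}} A346={{b,g},{a,b,g}} A456={{b,d}}
  A1234={{a,b,g}} A1236={{a,b,g}} A1246={{c},{a,b},{a,b,f},{a,b,g}} A1346={{a,b,g}} A2346={{b,g},{a,b,g}} A2456={{b,d}}
  A12346={{a,b,g}}
components per intersection:
  A1: {{a},{e},{a,b},{a,d},{a,e},{a,f},{a,g},{d,e},{a,b,f},{a,b,g},{a,d,e},{a,d,f}} {{c}}
  A2: {{b},{a,b},{b,d},{b,f},{b,g},{a,b,f},{a,b,g}} {{c}} {{e},{a,e},{d,e},{a,d,e}}
  A3: {{g},{a,g},{b,g},{f,g},{a,b,g}}
  A4: {{b},{a,b},{b,d},{b,f},{b,g},{a,b,f},{a,b,g}} {{c}}
  A5: {{d},{a,d},{b,d},{d,e},{d,f},{a,d,e},{a,d,f}}
  A6: {{b},{f},{g},{a,b},{a,f},{a,g},{b,d},{b,f},{b,g},{d,f},{f,g},{a,b,f},{a,b,g},{a,d,f}} {{c}}
  A12: {{c}} {{e},{a,e},{d,e},{a,d,e}} {{a,b},{a,b,f},{a,b,g}}
  A13: {{a,g},{a,b,g}}
  A14: {{c}} {{a,b},{a,b,f},{a,b,g}}
  A15: {{a,d},{d,e},{a,d,e},{a,d,f}}
  A16: {{c}} {{a,b},{a,f},{a,g},{a,b,f},{a,b,g},{a,d,f}}
  A23: {{b,g},{a,b,g}}
  A24: {{b},{a,b},{b,d},{b,f},{b,g},{a,b,f},{a,b,g}} {{c}}
  A25: {{b,d}} {{d,e},{a,d,e}}
  A26: {{b},{a,b},{b,d},{b,f},{b,g},{a,b,f},{a,b,g}} {{c}}
  A34: {{b,g},{a,b,g}}
  A36: {{g},{a,g},{b,g},{f,g},{a,b,g}}
  A45: {{b,d}}
  A46: {{b},{a,b},{b,d},{b,f},{b,g},{a,b,f},{a,b,g}} {{c}}
  A56: {{b,d}} {{d,f},{a,d,f}}
  A123: {{a,b,g}}
  A124: {{c}} {{a,b},{a,b,f},{a,b,g}}
  A125: {{d,e},{a,d,e}}
  A126: {{c}} {{a,b},{a,b,f},{a,b,g}}
  A134: {{a,b,g}}
  A136: {{a,g},{a,b,g}}
  A146: {{c}} {{a,b},{a,b,f},{a,b,g}}
  A156: {{a,d,f}}
  A234: {{b,g},{a,b,g}}
  A236: {{b,g},{a,b,g}}
  A245: {{b,d}}
  A246: {{b},{a,b},{b,d},{b,f},{b,g},{a,b,f},{a,b,g}} {{c}}
  A256: {{b,d}}
  A346: {{b,g},{a,b,g}}
  A456: {{b,d}}
  A1234: {{a,b,g}}
  A1236: {{a,b,g}}
  A1246: {{c}} {{a,b},{a,b,f},{a,b,g}}
  A1346: {{a,b,g}}
  A2346: {{b,g},{a,b,g}}
  A2456: {{b,d}}
  A12346: {{a,b,g}}
C dims 11,23,19,7; δ0: rk 9, SNF 1^9; δ1: rk 13, SNF 1^13; δ2: rk 6, SNF 1^6
degree 0: 11−9−0 = 2 → Ȟ^0 ≅ Z^2
degree 1: 23−13−9 = 1 → Ȟ^1 ≅ Z
degree 2: 19−6−13 = 0 → Ȟ^2 ≅ 0

Ȟ^0(U;F) ≅ Z^2, Ȟ^1(U;F) ≅ Z, Ȟ^2(U;F) ≅ 0


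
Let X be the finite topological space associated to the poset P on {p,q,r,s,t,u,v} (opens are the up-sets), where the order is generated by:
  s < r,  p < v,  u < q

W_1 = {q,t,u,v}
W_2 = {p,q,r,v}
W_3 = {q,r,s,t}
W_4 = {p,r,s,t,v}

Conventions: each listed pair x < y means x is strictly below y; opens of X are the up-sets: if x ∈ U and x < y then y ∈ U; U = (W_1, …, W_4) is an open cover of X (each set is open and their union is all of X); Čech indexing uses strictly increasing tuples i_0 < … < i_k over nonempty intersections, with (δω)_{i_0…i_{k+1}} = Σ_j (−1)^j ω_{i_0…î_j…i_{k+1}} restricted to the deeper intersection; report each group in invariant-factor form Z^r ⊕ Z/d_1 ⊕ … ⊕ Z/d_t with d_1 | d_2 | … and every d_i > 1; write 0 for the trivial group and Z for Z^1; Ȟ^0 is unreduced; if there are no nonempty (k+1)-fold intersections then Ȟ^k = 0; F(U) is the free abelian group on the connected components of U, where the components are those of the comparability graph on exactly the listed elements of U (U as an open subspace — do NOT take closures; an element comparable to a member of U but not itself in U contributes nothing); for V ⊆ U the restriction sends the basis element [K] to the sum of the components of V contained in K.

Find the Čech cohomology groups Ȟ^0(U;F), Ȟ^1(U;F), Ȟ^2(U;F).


Ȟ^0 ≅ Z^4, Ȟ^1 ≅ 0 and Ȟ^2 ≅ 0

nonempty intersections:
  W12={q,v} W13={q,t} W14={t,v} W23={q,r} W24={p,r,v} W34={r,s,t}
  W123={q} W124={v} W134={t} W234={r}
components per intersection:
  W1: {q,u} {t} {v}
  W2: {p,v} {q} {r}
  W3: {q} {r,s} {t}
  W4: {p,v} {r,s} {t}
  W12: {q} {v}
  W13: {q} {t}
  W14: {t} {v}
  W23: {q} {r}
  W24: {p,v} {r}
  W34: {r,s} {t}
  W123: {q}
  W124: {v}
  W134: {t}
  W234: {r}
C dims 12,12,4; δ0: rk 8, SNF 1^8; δ1: rk 4, SNF 1^4
Ȟ^0: (12−8)−0=4 ⇒ Z^4
Ȟ^1: (12−4)−8=0 ⇒ 0
Ȟ^2: (4−0)−4=0 ⇒ 0


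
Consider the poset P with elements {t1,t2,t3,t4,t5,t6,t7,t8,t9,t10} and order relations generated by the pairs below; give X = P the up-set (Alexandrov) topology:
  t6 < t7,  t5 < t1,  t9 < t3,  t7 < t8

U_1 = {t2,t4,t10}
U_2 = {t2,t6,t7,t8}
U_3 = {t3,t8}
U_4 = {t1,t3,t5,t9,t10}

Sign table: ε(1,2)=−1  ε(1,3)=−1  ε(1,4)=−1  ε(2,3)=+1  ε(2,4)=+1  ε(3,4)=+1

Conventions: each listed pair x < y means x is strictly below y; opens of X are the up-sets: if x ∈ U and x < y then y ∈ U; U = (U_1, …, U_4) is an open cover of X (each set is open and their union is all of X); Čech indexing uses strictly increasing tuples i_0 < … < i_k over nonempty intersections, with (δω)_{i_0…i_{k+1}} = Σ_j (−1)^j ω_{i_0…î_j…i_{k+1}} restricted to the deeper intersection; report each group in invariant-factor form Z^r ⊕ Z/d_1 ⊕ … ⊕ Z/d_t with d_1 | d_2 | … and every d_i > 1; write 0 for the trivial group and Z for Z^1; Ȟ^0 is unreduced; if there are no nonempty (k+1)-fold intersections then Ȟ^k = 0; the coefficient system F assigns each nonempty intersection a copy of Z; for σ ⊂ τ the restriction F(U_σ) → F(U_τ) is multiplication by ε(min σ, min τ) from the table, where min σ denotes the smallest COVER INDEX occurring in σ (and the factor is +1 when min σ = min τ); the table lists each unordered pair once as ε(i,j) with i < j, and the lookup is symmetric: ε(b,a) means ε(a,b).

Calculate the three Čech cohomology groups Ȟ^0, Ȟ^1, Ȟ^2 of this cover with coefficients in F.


Ȟ^0 = Z; Ȟ^1 = Z; Ȟ^2 = 0

nerve simplices:
  U12={t2} U14={t10} U23={t8} U34={t3}
C dims 4,4; δ0: rk 3, SNF 1^3
degree 0: 4−3−0 = 1 → Ȟ^0 ≅ Z
degree 1: 4−0−3 = 1 → Ȟ^1 ≅ Z
degree 2: 0−0−0 = 0 → Ȟ^2 ≅ 0


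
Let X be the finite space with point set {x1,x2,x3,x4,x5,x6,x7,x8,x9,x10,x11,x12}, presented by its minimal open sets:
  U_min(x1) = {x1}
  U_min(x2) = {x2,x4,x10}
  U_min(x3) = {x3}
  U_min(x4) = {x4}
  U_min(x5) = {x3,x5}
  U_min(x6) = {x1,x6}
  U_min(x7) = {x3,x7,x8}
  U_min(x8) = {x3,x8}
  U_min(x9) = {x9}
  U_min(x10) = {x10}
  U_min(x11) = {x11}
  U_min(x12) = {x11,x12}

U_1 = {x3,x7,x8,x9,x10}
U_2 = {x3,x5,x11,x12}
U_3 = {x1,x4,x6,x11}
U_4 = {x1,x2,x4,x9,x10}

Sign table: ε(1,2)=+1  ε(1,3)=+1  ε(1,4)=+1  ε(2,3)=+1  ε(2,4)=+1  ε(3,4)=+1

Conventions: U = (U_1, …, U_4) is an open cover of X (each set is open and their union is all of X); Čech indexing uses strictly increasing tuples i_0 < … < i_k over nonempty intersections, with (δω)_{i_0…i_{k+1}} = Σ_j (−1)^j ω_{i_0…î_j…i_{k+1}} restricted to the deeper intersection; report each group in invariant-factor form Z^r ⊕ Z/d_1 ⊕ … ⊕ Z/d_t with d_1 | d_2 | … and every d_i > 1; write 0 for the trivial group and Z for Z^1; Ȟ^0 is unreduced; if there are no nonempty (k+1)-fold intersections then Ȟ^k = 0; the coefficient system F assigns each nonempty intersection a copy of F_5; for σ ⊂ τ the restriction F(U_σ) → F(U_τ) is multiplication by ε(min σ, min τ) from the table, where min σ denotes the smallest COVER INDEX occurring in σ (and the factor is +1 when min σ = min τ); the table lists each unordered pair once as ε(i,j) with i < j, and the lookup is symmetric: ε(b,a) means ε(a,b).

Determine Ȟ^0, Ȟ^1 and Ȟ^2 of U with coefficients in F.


Ȟ^0 = Z/5,  Ȟ^1 = Z/5,  Ȟ^2 = 0

nerve of the cover:
  U12={x3} U14={x9,x10} U23={x11} U34={x1,x4}
C dims 4,4; δ0: rk_F5 3
Ȟ^0 = (4 − 3) − 0 = 1, so Ȟ^0 ≅ Z/5
Ȟ^1 = (4 − 0) − 3 = 1, so Ȟ^1 ≅ Z/5
Ȟ^2 = (0 − 0) − 0 = 0, so Ȟ^2 ≅ 0


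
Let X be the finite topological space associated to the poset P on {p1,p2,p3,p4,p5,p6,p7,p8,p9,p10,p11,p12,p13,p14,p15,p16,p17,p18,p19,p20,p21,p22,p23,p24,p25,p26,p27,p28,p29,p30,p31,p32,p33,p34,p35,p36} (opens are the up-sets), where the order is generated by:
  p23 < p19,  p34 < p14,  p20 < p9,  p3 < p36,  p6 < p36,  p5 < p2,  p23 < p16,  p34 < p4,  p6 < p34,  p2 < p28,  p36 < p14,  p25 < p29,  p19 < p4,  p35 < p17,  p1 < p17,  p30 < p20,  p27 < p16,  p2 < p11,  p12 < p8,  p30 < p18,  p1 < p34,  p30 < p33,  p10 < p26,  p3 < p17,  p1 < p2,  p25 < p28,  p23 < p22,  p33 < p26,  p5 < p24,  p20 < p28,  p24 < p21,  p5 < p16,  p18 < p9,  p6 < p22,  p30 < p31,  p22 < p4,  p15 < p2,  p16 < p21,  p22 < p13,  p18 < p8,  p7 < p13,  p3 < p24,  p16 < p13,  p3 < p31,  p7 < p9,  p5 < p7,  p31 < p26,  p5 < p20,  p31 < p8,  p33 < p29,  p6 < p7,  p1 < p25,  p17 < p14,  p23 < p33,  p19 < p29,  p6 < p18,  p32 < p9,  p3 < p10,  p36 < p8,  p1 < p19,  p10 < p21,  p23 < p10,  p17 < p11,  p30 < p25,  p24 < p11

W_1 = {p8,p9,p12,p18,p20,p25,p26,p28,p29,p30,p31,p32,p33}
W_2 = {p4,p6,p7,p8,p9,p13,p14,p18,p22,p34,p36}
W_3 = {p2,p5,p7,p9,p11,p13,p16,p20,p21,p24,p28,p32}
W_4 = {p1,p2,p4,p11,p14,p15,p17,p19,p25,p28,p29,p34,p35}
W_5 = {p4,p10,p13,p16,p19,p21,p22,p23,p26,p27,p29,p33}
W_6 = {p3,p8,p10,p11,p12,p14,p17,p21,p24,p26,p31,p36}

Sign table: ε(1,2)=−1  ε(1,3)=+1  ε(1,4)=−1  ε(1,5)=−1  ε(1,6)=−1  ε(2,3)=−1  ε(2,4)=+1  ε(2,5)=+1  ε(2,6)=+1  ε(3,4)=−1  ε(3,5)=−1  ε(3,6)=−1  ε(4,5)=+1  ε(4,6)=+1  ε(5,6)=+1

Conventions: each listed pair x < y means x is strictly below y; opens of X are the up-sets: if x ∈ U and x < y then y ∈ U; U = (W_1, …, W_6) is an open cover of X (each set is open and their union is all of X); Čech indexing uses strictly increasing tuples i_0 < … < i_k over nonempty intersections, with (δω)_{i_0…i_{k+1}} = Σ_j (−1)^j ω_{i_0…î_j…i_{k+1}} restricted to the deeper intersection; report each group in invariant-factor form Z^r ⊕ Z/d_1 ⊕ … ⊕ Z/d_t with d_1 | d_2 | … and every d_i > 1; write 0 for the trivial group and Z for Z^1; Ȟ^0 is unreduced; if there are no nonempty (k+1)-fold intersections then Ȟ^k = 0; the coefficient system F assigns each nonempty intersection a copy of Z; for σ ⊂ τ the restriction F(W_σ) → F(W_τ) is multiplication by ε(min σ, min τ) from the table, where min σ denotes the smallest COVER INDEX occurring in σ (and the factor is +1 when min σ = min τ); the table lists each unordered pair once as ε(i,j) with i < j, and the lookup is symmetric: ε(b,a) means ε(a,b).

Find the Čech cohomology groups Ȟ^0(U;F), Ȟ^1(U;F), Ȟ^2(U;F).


nerve of the cover:
  W12={p8,p9,p18} W13={p9,p20,p28,p32} W14={p25,p28,p29} W15={p26,p29,p33} W16={p8,p12,p26,p31} W23={p7,p9,p13} W24={p4,p14,p34} W25={p4,p13,p22} W26={p8,p14,p36} W34={p2,p11,p28} W35={p13,p16,p21} W36={p11,p21,p24} W45={p4,p19,p29} W46={p11,p14,p17} W56={p10,p21,p26}
  W123={p9} W126={p8} W134={p28} W145={p29} W156={p26} W235={p13} W245={p4} W246={p14} W346={p11} W356={p21}
C dims 6,15,10; δ0: rk 5, SNF 1^5; δ1: rk 10, SNF 1^9·2
Ȟ^0 = (6 − 5) − 0 = 1, so Ȟ^0 ≅ Z
Ȟ^1 = (15 − 10) − 5 = 0, so Ȟ^1 ≅ 0
Ȟ^2 = (10 − 0) − 10 = 0 plus torsion [2], so Ȟ^2 ≅ Z/2

Ȟ^0 = Z, Ȟ^1 = 0, Ȟ^2 = Z/2


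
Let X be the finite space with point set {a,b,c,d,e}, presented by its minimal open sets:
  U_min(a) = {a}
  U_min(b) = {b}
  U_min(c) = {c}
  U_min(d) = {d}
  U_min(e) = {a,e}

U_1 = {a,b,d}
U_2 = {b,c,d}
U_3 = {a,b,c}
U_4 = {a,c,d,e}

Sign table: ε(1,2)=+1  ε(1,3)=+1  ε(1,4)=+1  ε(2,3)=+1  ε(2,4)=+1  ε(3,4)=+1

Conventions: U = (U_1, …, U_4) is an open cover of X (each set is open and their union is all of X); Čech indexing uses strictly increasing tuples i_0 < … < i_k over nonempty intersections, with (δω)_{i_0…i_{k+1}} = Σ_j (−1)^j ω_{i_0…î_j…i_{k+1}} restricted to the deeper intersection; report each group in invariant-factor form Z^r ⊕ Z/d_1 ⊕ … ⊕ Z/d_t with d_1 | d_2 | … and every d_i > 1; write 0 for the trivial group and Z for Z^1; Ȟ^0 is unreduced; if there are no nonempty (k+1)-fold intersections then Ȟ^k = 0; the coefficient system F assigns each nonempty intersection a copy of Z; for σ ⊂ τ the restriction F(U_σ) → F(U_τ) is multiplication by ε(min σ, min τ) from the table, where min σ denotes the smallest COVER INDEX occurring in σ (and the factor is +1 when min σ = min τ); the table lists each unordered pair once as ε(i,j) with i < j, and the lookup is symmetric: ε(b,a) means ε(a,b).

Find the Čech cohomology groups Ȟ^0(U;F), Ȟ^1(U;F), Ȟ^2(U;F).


Ȟ^0 ≅ Z; Ȟ^1 ≅ 0; Ȟ^2 ≅ Z

nerve simplices:
  U12={b,d} U13={a,b} U14={a,d} U23={b,c} U24={c,d} U34={a,c}
  U123={b} U124={d} U134={a} U234={c}
C dims 4,6,4; δ0: rk 3, SNF 1^3; δ1: rk 3, SNF 1^3
degree 0: 4−3−0 = 1 → Ȟ^0 ≅ Z
degree 1: 6−3−3 = 0 → Ȟ^1 ≅ 0
degree 2: 4−0−3 = 1 → Ȟ^2 ≅ Z


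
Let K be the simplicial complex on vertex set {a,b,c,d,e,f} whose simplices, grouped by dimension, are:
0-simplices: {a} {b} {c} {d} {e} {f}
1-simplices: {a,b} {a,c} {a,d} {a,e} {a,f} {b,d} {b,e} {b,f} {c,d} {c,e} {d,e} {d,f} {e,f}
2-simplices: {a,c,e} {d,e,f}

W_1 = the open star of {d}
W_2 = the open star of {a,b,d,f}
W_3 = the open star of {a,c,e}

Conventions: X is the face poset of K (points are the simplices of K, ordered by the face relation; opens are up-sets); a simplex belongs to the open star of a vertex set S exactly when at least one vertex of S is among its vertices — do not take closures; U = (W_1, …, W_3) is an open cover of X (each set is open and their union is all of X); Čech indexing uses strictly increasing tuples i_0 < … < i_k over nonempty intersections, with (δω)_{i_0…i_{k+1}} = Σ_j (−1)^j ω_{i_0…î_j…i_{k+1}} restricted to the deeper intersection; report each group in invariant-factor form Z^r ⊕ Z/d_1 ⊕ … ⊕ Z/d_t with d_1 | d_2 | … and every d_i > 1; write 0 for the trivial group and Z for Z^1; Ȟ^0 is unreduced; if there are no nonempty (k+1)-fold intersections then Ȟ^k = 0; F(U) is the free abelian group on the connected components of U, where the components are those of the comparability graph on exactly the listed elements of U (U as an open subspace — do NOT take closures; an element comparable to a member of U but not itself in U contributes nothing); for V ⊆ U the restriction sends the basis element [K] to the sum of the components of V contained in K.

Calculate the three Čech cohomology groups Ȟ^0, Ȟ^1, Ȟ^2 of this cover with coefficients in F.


nonempty intersections:
  W1={{d},{a,d},{b,d},{c,d},{d,e},{d,f},{d,e,f}} W2={{a},{b},{d},{f},{a,b},{a,c},{a,d},{a,e},{a,f},{b,d},{b,e},{b,f},{c,d},{d,e},{d,f},{e,f},{a,c,e},{d,e,f}} W3={{a},{c},{e},{a,b},{a,c},{a,d},{a,e},{a,f},{b,e},{c,d},{c,e},{d,e},{e,f},{a,c,e},{d,e,f}}
  W12={{d},{a,d},{b,d},{c,d},{d,e},{d,f},{d,e,f}} W13={{a,d},{c,d},{d,e},{d,e,f}} W23={{a},{a,b},{a,c},{a,d},{a,e},{a,f},{b,e},{c,d},{d,e},{e,f},{a,c,e},{d,e,f}}
  W123={{a,d},{c,d},{d,e},{d,e,f}}
components per intersection:
  W1: {{d},{a,d},{b,d},{c,d},{d,e},{d,f},{d,e,f}}
  W2: {{a},{b},{d},{f},{a,b},{a,c},{a,d},{a,e},{a,f},{b,d},{b,e},{b,f},{c,d},{d,e},{d,f},{e,f},{a,c,e},{d,e,f}}
  W3: {{a},{c},{e},{a,b},{a,c},{a,d},{a,e},{a,f},{b,e},{c,d},{c,e},{d,e},{e,f},{a,c,e},{d,e,f}}
  W12: {{d},{a,d},{b,d},{c,d},{d,e},{d,f},{d,e,f}}
  W13: {{a,d}} {{c,d}} {{d,e},{d,e,f}}
  W23: {{a},{a,b},{a,c},{a,d},{a,e},{a,f},{a,c,e}} {{b,e}} {{c,d}} {{d,e},{e,f},{d,e,f}}
  W123: {{a,d}} {{c,d}} {{d,e},{d,e,f}}
C dims 3,8,3; δ0: rk 2, SNF 1^2; δ1: rk 3, SNF 1^3
Ȟ^0: (3−2)−0=1 ⇒ Z
Ȟ^1: (8−3)−2=3 ⇒ Z^3
Ȟ^2: (3−0)−3=0 ⇒ 0

Ȟ^0 ≅ Z, Ȟ^1 ≅ Z^3 and Ȟ^2 ≅ 0


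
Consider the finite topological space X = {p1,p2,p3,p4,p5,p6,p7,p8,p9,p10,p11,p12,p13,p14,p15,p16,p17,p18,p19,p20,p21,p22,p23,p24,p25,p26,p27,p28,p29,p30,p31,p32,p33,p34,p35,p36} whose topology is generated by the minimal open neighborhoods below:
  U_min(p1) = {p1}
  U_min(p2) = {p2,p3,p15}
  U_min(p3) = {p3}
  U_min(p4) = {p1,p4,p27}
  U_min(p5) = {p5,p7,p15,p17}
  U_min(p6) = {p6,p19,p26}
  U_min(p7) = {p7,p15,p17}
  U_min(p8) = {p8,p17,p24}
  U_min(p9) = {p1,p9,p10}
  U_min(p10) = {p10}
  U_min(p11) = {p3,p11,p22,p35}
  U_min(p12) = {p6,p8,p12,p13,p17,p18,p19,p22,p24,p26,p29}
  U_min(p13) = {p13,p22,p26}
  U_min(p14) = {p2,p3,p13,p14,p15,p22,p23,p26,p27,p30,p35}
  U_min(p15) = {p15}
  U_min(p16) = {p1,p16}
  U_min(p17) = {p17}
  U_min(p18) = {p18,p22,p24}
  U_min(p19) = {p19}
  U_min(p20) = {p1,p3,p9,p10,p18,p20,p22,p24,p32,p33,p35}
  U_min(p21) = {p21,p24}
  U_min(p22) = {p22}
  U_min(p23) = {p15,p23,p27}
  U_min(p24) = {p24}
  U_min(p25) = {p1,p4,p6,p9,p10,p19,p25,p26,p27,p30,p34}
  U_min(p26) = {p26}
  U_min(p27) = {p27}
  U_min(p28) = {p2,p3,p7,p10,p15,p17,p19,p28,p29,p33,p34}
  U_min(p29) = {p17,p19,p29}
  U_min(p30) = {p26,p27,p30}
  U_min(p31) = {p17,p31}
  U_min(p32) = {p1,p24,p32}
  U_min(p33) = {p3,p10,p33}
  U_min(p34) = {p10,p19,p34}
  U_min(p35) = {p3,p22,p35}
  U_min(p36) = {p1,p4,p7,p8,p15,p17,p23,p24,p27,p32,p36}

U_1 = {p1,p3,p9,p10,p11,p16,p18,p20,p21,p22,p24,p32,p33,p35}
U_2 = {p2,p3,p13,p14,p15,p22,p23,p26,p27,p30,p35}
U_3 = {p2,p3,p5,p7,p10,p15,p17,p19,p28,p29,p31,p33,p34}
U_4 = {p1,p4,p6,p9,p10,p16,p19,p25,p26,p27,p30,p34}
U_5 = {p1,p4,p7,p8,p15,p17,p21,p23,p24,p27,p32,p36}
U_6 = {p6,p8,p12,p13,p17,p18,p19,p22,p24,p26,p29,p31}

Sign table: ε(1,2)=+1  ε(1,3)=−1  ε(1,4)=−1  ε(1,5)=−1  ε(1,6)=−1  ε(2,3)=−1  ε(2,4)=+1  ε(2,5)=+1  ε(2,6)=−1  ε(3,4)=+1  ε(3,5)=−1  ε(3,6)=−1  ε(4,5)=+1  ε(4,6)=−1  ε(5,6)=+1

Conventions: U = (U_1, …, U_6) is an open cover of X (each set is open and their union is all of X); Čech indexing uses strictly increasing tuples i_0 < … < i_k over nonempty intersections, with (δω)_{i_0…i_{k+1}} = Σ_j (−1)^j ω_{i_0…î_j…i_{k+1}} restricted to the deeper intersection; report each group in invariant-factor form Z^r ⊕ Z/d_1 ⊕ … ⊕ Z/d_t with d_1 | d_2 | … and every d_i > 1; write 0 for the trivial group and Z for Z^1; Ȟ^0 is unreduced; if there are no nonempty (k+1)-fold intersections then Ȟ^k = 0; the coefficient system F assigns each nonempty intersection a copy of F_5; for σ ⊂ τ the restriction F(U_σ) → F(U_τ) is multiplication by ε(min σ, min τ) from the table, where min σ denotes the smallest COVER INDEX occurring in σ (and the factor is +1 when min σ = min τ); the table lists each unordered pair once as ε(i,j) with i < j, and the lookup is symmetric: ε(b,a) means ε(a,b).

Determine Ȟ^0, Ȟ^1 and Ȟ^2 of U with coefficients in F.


cover nerve:
  U12={p3,p22,p35} U13={p3,p10,p33} U14={p1,p9,p10,p16} U15={p1,p21,p24,p32} U16={p18,p22,p24} U23={p2,p3,p15} U24={p26,p27,p30} U25={p15,p23,p27} U26={p13,p22,p26} U34={p10,p19,p34} U35={p7,p15,p17} U36={p17,p19,p29,p31} U45={p1,p4,p27} U46={p6,p19,p26} U56={p8,p17,p24}
  U123={p3} U126={p22} U134={p10} U145={p1} U156={p24} U235={p15} U245={p27} U246={p26} U346={p19} U356={p17}
C dims 6,15,10; δ0: rk_F5 6; δ1: rk_F5 9
Ȟ^0: (6−6)−0=0 ⇒ 0
Ȟ^1: (15−9)−6=0 ⇒ 0
Ȟ^2: (10−0)−9=1 ⇒ Z/5

Ȟ^0 = 0,  Ȟ^1 = 0,  Ȟ^2 = Z/5


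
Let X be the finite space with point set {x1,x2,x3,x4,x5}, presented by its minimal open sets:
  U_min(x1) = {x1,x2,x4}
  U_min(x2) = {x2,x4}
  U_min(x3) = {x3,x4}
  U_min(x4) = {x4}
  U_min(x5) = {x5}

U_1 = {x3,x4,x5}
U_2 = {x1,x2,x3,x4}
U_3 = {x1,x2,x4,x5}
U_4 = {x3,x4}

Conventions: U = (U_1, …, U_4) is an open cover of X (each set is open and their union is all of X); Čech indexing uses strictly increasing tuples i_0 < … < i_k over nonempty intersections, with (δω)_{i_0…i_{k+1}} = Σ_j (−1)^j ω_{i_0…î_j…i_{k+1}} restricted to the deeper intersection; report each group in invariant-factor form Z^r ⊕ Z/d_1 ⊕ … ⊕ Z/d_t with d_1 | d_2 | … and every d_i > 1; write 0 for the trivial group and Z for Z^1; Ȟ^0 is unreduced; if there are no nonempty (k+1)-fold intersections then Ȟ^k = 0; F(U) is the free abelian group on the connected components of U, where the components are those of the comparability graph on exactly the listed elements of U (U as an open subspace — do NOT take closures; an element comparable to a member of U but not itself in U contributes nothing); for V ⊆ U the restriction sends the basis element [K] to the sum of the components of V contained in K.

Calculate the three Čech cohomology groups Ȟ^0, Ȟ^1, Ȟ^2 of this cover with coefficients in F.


nonempty intersections:
  U12={x3,x4} U13={x4,x5} U14={x3,x4} U23={x1,x2,x4} U24={x3,x4} U34={x4}
  U123={x4} U124={x3,x4} U134={x4} U234={x4}
  U1234={x4}
components per intersection:
  U1: {x3,x4} {x5}
  U2: {x1,x2,x3,x4}
  U3: {x1,x2,x4} {x5}
  U4: {x3,x4}
  U12: {x3,x4}
  U13: {x4} {x5}
  U14: {x3,x4}
  U23: {x1,x2,x4}
  U24: {x3,x4}
  U34: {x4}
  U123: {x4}
  U124: {x3,x4}
  U134: {x4}
  U234: {x4}
  U1234: {x4}
C dims 6,7,4,1; δ0: rk 4, SNF 1^4; δ1: rk 3, SNF 1^3; δ2: rk 1, SNF 1^1
Ȟ^0: (6−4)−0=2 ⇒ Z^2
Ȟ^1: (7−3)−4=0 ⇒ 0
Ȟ^2: (4−1)−3=0 ⇒ 0

Ȟ^0(U;F) ≅ Z^2,  Ȟ^1(U;F) ≅ 0,  Ȟ^2(U;F) ≅ 0
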